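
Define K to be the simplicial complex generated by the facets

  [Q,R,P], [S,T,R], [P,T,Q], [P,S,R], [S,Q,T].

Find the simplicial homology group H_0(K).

Order the vertices as P < Q < R < S < T. Listing each simplex with vertices in this order, K has dimension 2 with simplices:

  0-simplices (5): P, Q, R, S, T
  1-simplices (10): PQ, PR, PS, PT, QR, QS, QT, RS, RT, ST
  2-simplices (5): PQR, PQT, PRS, QST, RST

giving chain groups C_0 ≅ Z^5, C_1 ≅ Z^10, C_2 ≅ Z^5.

∂_1: C_1 → C_0 is given by ∂[p,q] = [q] − [p]. For instance
  ∂QR = R − Q.
As a 5×10 matrix over Z this has rank 4, with invariant factors (1,1,1,1).

Boundary ∂_2: C_2 → C_1 maps a triangle to the signed sum of its edges. For instance
  ∂PRS = RS − PS + PR,
  ∂PQR = QR − PR + PQ.
The resulting 10×5 matrix has rank 5, and its Smith normal form has invariant factors (1,1,1,1,1).

Computing H_k = (kernel of ∂_k) / (image of ∂_{k+1}):

  H_0: rank C_0 − rank ∂_1 = 5 − 4 = 1, and the invariant factors of ∂_1 are all 1, so H_0 ≅ Z.

H_0 ≅ Z.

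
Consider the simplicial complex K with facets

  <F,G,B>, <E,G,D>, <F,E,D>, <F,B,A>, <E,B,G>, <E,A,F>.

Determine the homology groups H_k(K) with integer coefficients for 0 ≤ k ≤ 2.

H_0 ≅ Z,  H_1 ≅ Z,  H_2 = 0.

We work with the vertex ordering A < B < D < E < F < G. The simplices of K, each written with vertices in increasing order, are:

  0-simplices (6): A, B, D, E, F, G
  1-simplices (12): AB, AE, AF, BE, BF, BG, DE, DF, DG, EF, EG, FG
  2-simplices (6): ABF, AEF, BEG, BFG, DEF, DEG

giving chain groups C_0 ≅ Z^6, C_1 ≅ Z^12, C_2 ≅ Z^6.

Boundary ∂_1: C_1 → C_0 is given by ∂[p,q] = [q] − [p].
The 6×12 boundary matrix has rank 5 and Smith normal form diag(1,1,1,1,1).

∂_2: C_2 → C_1 maps a triangle to the signed sum of its edges. For instance
  ∂ABF = BF − AF + AB,
  ∂BEG = EG − BG + BE.
The resulting 12×6 matrix has rank 6, and its Smith normal form has invariant factors (1,1,1,1,1,1).

From H_k ≅ ker(∂_k) / im(∂_{k+1}) we obtain:

  H_0: rank C_0 − rank ∂_1 = 6 − 5 = 1, and the invariant factors of ∂_1 are all 1, so H_0 ≅ Z.
  H_1: rank ker ∂_1 − rank ∂_2 = (12 − 5) − 6 = 1, and the invariant factors of ∂_2 are all 1, so H_1 ≅ Z.
  H_2: rank ker ∂_2 − rank ∂_3 = (6 − 6) − 0 = 0, and there is no ∂_3, so H_2 ≅ 0.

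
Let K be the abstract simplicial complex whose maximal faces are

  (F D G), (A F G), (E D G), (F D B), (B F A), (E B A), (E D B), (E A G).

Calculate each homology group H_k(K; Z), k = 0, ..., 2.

Fix the vertex order A < B < D < E < F < G and write every simplex with vertices in increasing order. Then dim K = 2 and the simplices of K are:

  0-simplices (6): A, B, D, E, F, G
  1-simplices (12): AB, AE, AF, AG, BD, BE, BF, DE, DF, DG, EG, FG
  2-simplices (8): ABE, ABF, AEG, AFG, BDE, BDF, DEG, DFG

giving chain groups C_0 ≅ Z^6, C_1 ≅ Z^12, C_2 ≅ Z^8.

Boundary ∂_1: C_1 → C_0 is given by ∂[p,q] = [q] − [p]. For instance
  ∂AF = F − A.
The resulting 6×12 matrix has rank 5, and its Smith normal form has invariant factors (1,1,1,1,1).

Boundary ∂_2: C_2 → C_1 acts by ∂[p,q,r] = [q,r] − [p,r] + [p,q]. For instance
  ∂DFG = FG − DG + DF,
  ∂ABE = BE − AE + AB.
This gives a 12×8 integer matrix of rank 7; reducing to Smith normal form yields diagonal entries (1,1,1,1,1,1,1).

From H_k ≅ ker(∂_k) / im(∂_{k+1}) we obtain:

  H_0: rank C_0 − rank ∂_1 = 6 − 5 = 1, and the invariant factors of ∂_1 are all 1, so H_0 ≅ Z.
  H_1: rank ker ∂_1 − rank ∂_2 = (12 − 5) − 7 = 0, and the invariant factors of ∂_2 are all 1, so H_1 ≅ 0.
  H_2: rank ker ∂_2 − rank ∂_3 = (8 − 7) − 0 = 1, and there is no ∂_3, so H_2 ≅ Z.

H_0 ≅ Z,  H_1 = 0,  H_2 ≅ Z.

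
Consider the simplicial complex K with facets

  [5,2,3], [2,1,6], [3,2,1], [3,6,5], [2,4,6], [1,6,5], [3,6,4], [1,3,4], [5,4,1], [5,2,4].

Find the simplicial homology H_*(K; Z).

H_0 = Z,  H_1 = Z/2,  H_2 = 0.

Order the vertices as 1 < 2 < 3 < 4 < 5 < 6. Listing each simplex with vertices in this order, K has dimension 2 with simplices:

  0-simplices (6): [1], [2], [3], [4], [5], [6]
  1-simplices (15): [1,2], [1,3], [1,4], [1,5], [1,6], [2,3], [2,4], [2,5], [2,6], [3,4], [3,5], [3,6], [4,5], [4,6], [5,6]
  2-simplices (10): [1,2,3], [1,2,6], [1,3,4], [1,4,5], [1,5,6], [2,3,5], [2,4,5], [2,4,6], [3,4,6], [3,5,6]

so the chain groups are C_0 ≅ Z^6, C_1 ≅ Z^15, C_2 ≅ Z^10.

The boundary map ∂_1: C_1 → C_0 sends each edge [p,q] (with p < q) to q − p. For instance
  ∂[5,6] = [6] − [5].
As a 6×15 matrix over Z this has rank 5, with invariant factors (1,1,1,1,1).

∂_2: C_2 → C_1 maps a triangle to the signed sum of its edges. For instance
  ∂[3,4,6] = [4,6] − [3,6] + [3,4],
  ∂[1,3,4] = [3,4] − [1,4] + [1,3].
This gives a 15×10 integer matrix of rank 10; reducing to Smith normal form yields diagonal entries (1,1,1,1,1,1,1,1,1,2).

Computing H_k = (kernel of ∂_k) / (image of ∂_{k+1}):

  H_0: rank C_0 − rank ∂_1 = 6 − 5 = 1, and the invariant factors of ∂_1 are all 1, so H_0 = Z.
  H_1: rank ker ∂_1 − rank ∂_2 = (15 − 5) − 10 = 0, and ∂_2 has invariant factor 2 > 1, so H_1 = Z/2.
  H_2: rank ker ∂_2 − rank ∂_3 = (10 − 10) − 0 = 0, and there is no ∂_3, so H_2 = 0.

As a check, the Euler characteristic is 6 − 15 + 10 = 1, which agrees with 1 − 0 + 0 = 1.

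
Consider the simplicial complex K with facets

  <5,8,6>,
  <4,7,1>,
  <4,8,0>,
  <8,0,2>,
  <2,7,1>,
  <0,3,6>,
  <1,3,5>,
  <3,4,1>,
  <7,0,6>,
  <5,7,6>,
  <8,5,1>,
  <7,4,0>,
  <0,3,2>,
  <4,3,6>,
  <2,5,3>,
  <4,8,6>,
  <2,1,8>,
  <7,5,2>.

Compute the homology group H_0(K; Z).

Order the vertices as 0 < 1 < 2 < 3 < 4 < 5 < 6 < 7 < 8. Listing each simplex with vertices in this order, K has dimension 2 with simplices:

  0-simplices (9): [0], [1], [2], [3], [4], [5], [6], [7], [8]
  1-simplices (27): (27 of them)
  2-simplices (18): [0,2,3], [0,2,8], [0,3,6], [0,4,7], [0,4,8], [0,6,7], [1,2,7], [1,2,8], [1,3,4], [1,3,5], [1,4,7], [1,5,8], [2,3,5], [2,5,7], [3,4,6], [4,6,8], [5,6,7], [5,6,8]

giving chain groups C_0 ≅ Z^9, C_1 ≅ Z^27, C_2 ≅ Z^18.

∂_1: C_1 → C_0 is given by ∂[p,q] = [q] − [p]. For instance
  ∂[1,2] = [2] − [1].
The resulting 9×27 matrix has rank 8, and its Smith normal form has invariant factors (1,1,1,1,1,1,1,1).

The boundary map ∂_2: C_2 → C_1 maps a triangle to the signed sum of its edges. For instance
  ∂[5,6,7] = [6,7] − [5,7] + [5,6],
  ∂[1,5,8] = [5,8] − [1,8] + [1,5].
The 27×18 boundary matrix has rank 18 and Smith normal form diag(1,1,1,1,1,1,1,1,1,1,1,1,1,1,1,1,1,2).

Computing H_k = (kernel of ∂_k) / (image of ∂_{k+1}):

  H_0: rank C_0 − rank ∂_1 = 9 − 8 = 1, and the invariant factors of ∂_1 are all 1, so H_0 ≅ Z.

(K is a triangulation of the Klein bottle.)

H_0 ≅ Z.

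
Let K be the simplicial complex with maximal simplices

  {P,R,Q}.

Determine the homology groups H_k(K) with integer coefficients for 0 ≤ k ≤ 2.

K has 3 vertices, 3 edges, 1 triangle.
rank ∂_0 = 0, rank ∂_1 = 2 ⇒ b_0 = 3 − 0 − 2 = 1; all invariant factors of ∂_1 are 1 so no torsion. So H_0 = Z.
rank ∂_1 = 2, rank ∂_2 = 1 ⇒ b_1 = 3 − 2 − 1 = 0; all invariant factors of ∂_2 are 1 so no torsion. So H_1 = 0.
rank ∂_2 = 1, rank ∂_3 = 0 ⇒ b_2 = 1 − 1 − 0 = 0. So H_2 = 0.

H_0 = Z,  H_1 = 0,  H_2 = 0.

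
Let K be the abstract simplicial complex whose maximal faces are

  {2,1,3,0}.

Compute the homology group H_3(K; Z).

H_3 ≅ 0.

Take the total order 0 < 1 < 2 < 3 on the vertex set. Then K (dimension 3) consists of the simplices:

  0-simplices (4): [0], [1], [2], [3]
  1-simplices (6): [0,1], [0,2], [0,3], [1,2], [1,3], [2,3]
  2-simplices (4): [0,1,2], [0,1,3], [0,2,3], [1,2,3]
  3-simplices (1): [0,1,2,3]

so the chain groups are C_0 ≅ Z^4, C_1 ≅ Z^6, C_2 ≅ Z^4, C_3 ≅ Z^1.

∂_1: C_1 → C_0 sends each edge [p,q] (with p < q) to q − p.
This gives a 4×6 integer matrix of rank 3; reducing to Smith normal form yields diagonal entries (1,1,1).

The boundary map ∂_2: C_2 → C_1 sends each 2-simplex [p,q,r] to [q,r] − [p,r] + [p,q]. For instance
  ∂[1,2,3] = [2,3] − [1,3] + [1,2],
  ∂[0,1,3] = [1,3] − [0,3] + [0,1].
This gives a 6×4 integer matrix of rank 3; reducing to Smith normal form yields diagonal entries (1,1,1).

∂_3: C_3 → C_2 sends each 3-simplex σ to the alternating sum Σ_i (−1)^i (σ with its i-th vertex removed). For instance
  ∂[0,1,2,3] = [1,2,3] − [0,2,3] + [0,1,3] − [0,1,2].
The resulting 4×1 matrix has rank 1, and its Smith normal form has invariant factors (1).

From H_k ≅ ker(∂_k) / im(∂_{k+1}) we obtain:

  H_3: rank ker ∂_3 − rank ∂_4 = (1 − 1) − 0 = 0, and there is no ∂_4, so H_3 = 0.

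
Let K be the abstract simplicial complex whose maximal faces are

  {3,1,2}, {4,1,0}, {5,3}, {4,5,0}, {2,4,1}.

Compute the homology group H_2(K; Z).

H_2 ≅ 0.

We work with the vertex ordering 0 < 1 < 2 < 3 < 4 < 5. The simplices of K, each written with vertices in increasing order, are:

  0-simplices (6): [0], [1], [2], [3], [4], [5]
  1-simplices (10): [0,1], [0,4], [0,5], [1,2], [1,3], [1,4], [2,3], [2,4], [3,5], [4,5]
  2-simplices (4): [0,1,4], [0,4,5], [1,2,3], [1,2,4]

Hence C_0 ≅ Z^6, C_1 ≅ Z^10, C_2 ≅ Z^4.

∂_1: C_1 → C_0 is given by ∂[p,q] = [q] − [p].
As a 6×10 matrix over Z this has rank 5, with invariant factors (1,1,1,1,1).

∂_2: C_2 → C_1 acts by ∂[p,q,r] = [q,r] − [p,r] + [p,q]. For instance
  ∂[0,1,4] = [1,4] − [0,4] + [0,1],
  ∂[1,2,3] = [2,3] − [1,3] + [1,2].
The 10×4 boundary matrix has rank 4 and Smith normal form diag(1,1,1,1).

Computing H_k = (kernel of ∂_k) / (image of ∂_{k+1}):

  H_2: rank ker ∂_2 − rank ∂_3 = (4 − 4) − 0 = 0, and there is no ∂_3, so H_2 = 0.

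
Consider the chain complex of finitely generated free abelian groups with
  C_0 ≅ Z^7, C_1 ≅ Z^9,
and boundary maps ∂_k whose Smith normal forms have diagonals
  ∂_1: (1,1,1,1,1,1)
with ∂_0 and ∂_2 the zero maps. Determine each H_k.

H_0: b_0 = 7 − 0 − 6 = 1; torsion from ∂_1 factors > 1: none. So H_0 = Z.
H_1: b_1 = 9 − 6 − 0 = 3; torsion from ∂_2 factors > 1: none. So H_1 = Z^3.

H_0 = Z,  H_1 = Z^3.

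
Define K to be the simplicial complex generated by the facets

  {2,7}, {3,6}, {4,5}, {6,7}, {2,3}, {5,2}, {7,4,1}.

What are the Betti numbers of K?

Fix the vertex order 1 < 2 < 3 < 4 < 5 < 6 < 7 and write every simplex with vertices in increasing order. Then dim K = 2 and the simplices of K are:

  0-simplices (7): [1], [2], [3], [4], [5], [6], [7]
  1-simplices (9): [1,4], [1,7], [2,3], [2,5], [2,7], [3,6], [4,5], [4,7], [6,7]
  2-simplices (1): [1,4,7]

so the chain groups are C_0 ≅ Z^7, C_1 ≅ Z^9, C_2 ≅ Z^1.

∂_1: C_1 → C_0 is given by ∂[p,q] = [q] − [p]. For instance
  ∂[4,5] = [5] − [4].
As a 7×9 matrix over Z this has rank 6, with invariant factors (1,1,1,1,1,1).

The boundary map ∂_2: C_2 → C_1 maps a triangle to the signed sum of its edges. For instance
  ∂[1,4,7] = [4,7] − [1,7] + [1,4].
This gives a 9×1 integer matrix of rank 1; reducing to Smith normal form yields diagonal entries (1).

From H_k ≅ ker(∂_k) / im(∂_{k+1}) we obtain:

  H_0: rank C_0 − rank ∂_1 = 7 − 6 = 1, and the invariant factors of ∂_1 are all 1, so H_0 = Z.
  H_1: rank ker ∂_1 − rank ∂_2 = (9 − 6) − 1 = 2, and the invariant factors of ∂_2 are all 1, so H_1 = Z^2.
  H_2: rank ker ∂_2 − rank ∂_3 = (1 − 1) − 0 = 0, and there is no ∂_3, so H_2 = 0.

Hence the Betti numbers are b_0 = 1, b_1 = 2, b_2 = 0.

b_0 = 1, b_1 = 2, b_2 = 0.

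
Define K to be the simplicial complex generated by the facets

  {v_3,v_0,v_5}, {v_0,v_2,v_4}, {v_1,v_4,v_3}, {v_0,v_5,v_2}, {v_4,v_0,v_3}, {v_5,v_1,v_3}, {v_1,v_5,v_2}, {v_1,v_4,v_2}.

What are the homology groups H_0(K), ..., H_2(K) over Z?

Take the total order v_0 < v_1 < v_2 < v_3 < v_4 < v_5 on the vertex set. Then K (dimension 2) consists of the simplices:

  0-simplices (6): [v_0], [v_1], [v_2], [v_3], [v_4], [v_5]
  1-simplices (12): [v_0,v_2], [v_0,v_3], [v_0,v_4], [v_0,v_5], [v_1,v_2], [v_1,v_3], [v_1,v_4], [v_1,v_5], [v_2,v_4], [v_2,v_5], [v_3,v_4], [v_3,v_5]
  2-simplices (8): [v_0,v_2,v_4], [v_0,v_2,v_5], [v_0,v_3,v_4], [v_0,v_3,v_5], [v_1,v_2,v_4], [v_1,v_2,v_5], [v_1,v_3,v_4], [v_1,v_3,v_5]

Hence C_0 ≅ Z^6, C_1 ≅ Z^12, C_2 ≅ Z^8.

The boundary map ∂_1: C_1 → C_0 sends each edge [p,q] (with p < q) to q − p.
This gives a 6×12 integer matrix of rank 5; reducing to Smith normal form yields diagonal entries (1,1,1,1,1).

Boundary ∂_2: C_2 → C_1 acts by ∂[p,q,r] = [q,r] − [p,r] + [p,q]. For instance
  ∂[v_0,v_2,v_4] = [v_2,v_4] − [v_0,v_4] + [v_0,v_2],
  ∂[v_0,v_2,v_5] = [v_2,v_5] − [v_0,v_5] + [v_0,v_2].
As a 12×8 matrix over Z this has rank 7, with invariant factors (1,1,1,1,1,1,1).

Reading off H_k = ker ∂_k / im ∂_{k+1}:

  H_0: rank C_0 − rank ∂_1 = 6 − 5 = 1, and the invariant factors of ∂_1 are all 1, so H_0 ≅ Z.
  H_1: rank ker ∂_1 − rank ∂_2 = (12 − 5) − 7 = 0, and the invariant factors of ∂_2 are all 1, so H_1 ≅ 0.
  H_2: rank ker ∂_2 − rank ∂_3 = (8 − 7) − 0 = 1, and there is no ∂_3, so H_2 ≅ Z.

H_0 ≅ Z,  H_1 = 0,  H_2 ≅ Z.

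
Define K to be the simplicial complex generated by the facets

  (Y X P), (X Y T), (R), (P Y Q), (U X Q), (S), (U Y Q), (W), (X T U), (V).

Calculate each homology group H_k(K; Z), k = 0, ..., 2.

Order the vertices as P < Q < R < S < T < U < V < W < X < Y. Listing each simplex with vertices in this order, K has dimension 2 with simplices:

  0-simplices (10): P, Q, R, S, T, U, V, W, X, Y
  1-simplices (12): PQ, PX, PY, QU, QX, QY, TU, TX, TY, UX, UY, XY
  2-simplices (6): PQY, PXY, QUX, QUY, TUX, TXY

giving chain groups C_0 ≅ Z^10, C_1 ≅ Z^12, C_2 ≅ Z^6.

∂_1: C_1 → C_0 maps an edge to its endpoints' difference, ∂[p,q] = q − p. For instance
  ∂TY = Y − T.
The 10×12 boundary matrix has rank 5 and Smith normal form diag(1,1,1,1,1).

∂_2: C_2 → C_1 maps a triangle to the signed sum of its edges. For instance
  ∂TXY = XY − TY + TX,
  ∂TUX = UX − TX + TU.
The resulting 12×6 matrix has rank 6, and its Smith normal form has invariant factors (1,1,1,1,1,1).

Reading off H_k = ker ∂_k / im ∂_{k+1}:

  H_0: rank C_0 − rank ∂_1 = 10 − 5 = 5, and the invariant factors of ∂_1 are all 1, so H_0 ≅ Z^5.
  H_1: rank ker ∂_1 − rank ∂_2 = (12 − 5) − 6 = 1, and the invariant factors of ∂_2 are all 1, so H_1 ≅ Z.
  H_2: rank ker ∂_2 − rank ∂_3 = (6 − 6) − 0 = 0, and there is no ∂_3, so H_2 ≅ 0.

As a check, the Euler characteristic is 10 − 12 + 6 = 4, which agrees with 5 − 1 + 0 = 4.

H_0 = Z^5,  H_1 = Z,  H_2 = 0.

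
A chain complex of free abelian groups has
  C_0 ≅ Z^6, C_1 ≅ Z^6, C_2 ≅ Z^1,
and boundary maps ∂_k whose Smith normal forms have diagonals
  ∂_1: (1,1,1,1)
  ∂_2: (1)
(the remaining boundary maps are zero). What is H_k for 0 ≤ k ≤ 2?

H_0 ≅ Z^2,  H_1 ≅ Z,  H_2 = 0.

H_0: b_0 = 6 − 0 − 4 = 2; torsion from ∂_1 factors > 1: none. So H_0 ≅ Z^2.
H_1: b_1 = 6 − 4 − 1 = 1; torsion from ∂_2 factors > 1: none. So H_1 ≅ Z.
H_2: b_2 = 1 − 1 − 0 = 0; torsion from ∂_3 factors > 1: none. So H_2 ≅ 0.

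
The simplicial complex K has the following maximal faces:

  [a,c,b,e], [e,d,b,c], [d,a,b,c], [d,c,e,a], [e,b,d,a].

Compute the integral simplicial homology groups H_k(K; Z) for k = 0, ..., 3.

H_0 ≅ Z,  H_1 = 0,  H_2 = 0,  H_3 ≅ Z.

Order the vertices as a < b < c < d < e. Listing each simplex with vertices in this order, K has dimension 3 with simplices:

  0-simplices (5): a, b, c, d, e
  1-simplices (10): ab, ac, ad, ae, bc, bd, be, cd, ce, de
  2-simplices (10): abc, abd, abe, acd, ace, ade, bcd, bce, bde, cde
  3-simplices (5): abcd, abce, abde, acde, bcde

Hence C_0 ≅ Z^5, C_1 ≅ Z^10, C_2 ≅ Z^10, C_3 ≅ Z^5.

The boundary map ∂_1: C_1 → C_0 is given by ∂[p,q] = [q] − [p].
This gives a 5×10 integer matrix of rank 4; reducing to Smith normal form yields diagonal entries (1,1,1,1).

Boundary ∂_2: C_2 → C_1 sends each 2-simplex [p,q,r] to [q,r] − [p,r] + [p,q]. For instance
  ∂bcd = cd − bd + bc,
  ∂ade = de − ae + ad.
The 10×10 boundary matrix has rank 6 and Smith normal form diag(1,1,1,1,1,1).

∂_3: C_3 → C_2 sends each 3-simplex σ to the alternating sum Σ_i (−1)^i (σ with its i-th vertex removed). For instance
  ∂abce = bce − ace + abe − abc,
  ∂abde = bde − ade + abe − abd.
This gives a 10×5 integer matrix of rank 4; reducing to Smith normal form yields diagonal entries (1,1,1,1).

Reading off H_k = ker ∂_k / im ∂_{k+1}:

  H_0: rank C_0 − rank ∂_1 = 5 − 4 = 1, and the invariant factors of ∂_1 are all 1, so H_0 ≅ Z.
  H_1: rank ker ∂_1 − rank ∂_2 = (10 − 4) − 6 = 0, and the invariant factors of ∂_2 are all 1, so H_1 ≅ 0.
  H_2: rank ker ∂_2 − rank ∂_3 = (10 − 6) − 4 = 0, and the invariant factors of ∂_3 are all 1, so H_2 ≅ 0.
  H_3: rank ker ∂_3 − rank ∂_4 = (5 − 4) − 0 = 1, and there is no ∂_4, so H_3 ≅ Z.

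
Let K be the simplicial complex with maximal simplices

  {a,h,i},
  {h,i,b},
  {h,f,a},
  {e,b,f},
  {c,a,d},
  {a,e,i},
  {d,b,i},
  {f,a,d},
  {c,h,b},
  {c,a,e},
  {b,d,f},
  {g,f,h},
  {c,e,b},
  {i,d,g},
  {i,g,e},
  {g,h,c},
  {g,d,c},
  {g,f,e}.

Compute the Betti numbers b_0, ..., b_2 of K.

Order the vertices as a < b < c < d < e < f < g < h < i. Listing each simplex with vertices in this order, K has dimension 2 with simplices:

  0-simplices (9): a, b, c, d, e, f, g, h, i
  1-simplices (27): ac, ad, ae, af, ah, ai, bc, bd, be, bf, bh, bi, cd, ce, cg, ch, df, dg, di, ef, eg, ei, fg, fh, gh, gi, hi
  2-simplices (18): acd, ace, adf, aei, afh, ahi, bce, bch, bdf, bdi, bef, bhi, cdg, cgh, dgi, efg, egi, fgh

giving chain groups C_0 ≅ Z^9, C_1 ≅ Z^27, C_2 ≅ Z^18.

The boundary map ∂_1: C_1 → C_0 maps an edge to its endpoints' difference, ∂[p,q] = q − p. For instance
  ∂ai = i − a.
The 9×27 boundary matrix has rank 8 and Smith normal form diag(1,1,1,1,1,1,1,1).

The boundary map ∂_2: C_2 → C_1 maps a triangle to the signed sum of its edges. For instance
  ∂ace = ce − ae + ac,
  ∂bdf = df − bf + bd.
The resulting 27×18 matrix has rank 17, and its Smith normal form has invariant factors (1,1,1,1,1,1,1,1,1,1,1,1,1,1,1,1,1).

Computing H_k = (kernel of ∂_k) / (image of ∂_{k+1}):

  H_0: rank C_0 − rank ∂_1 = 9 − 8 = 1, and the invariant factors of ∂_1 are all 1, so H_0 ≅ Z.
  H_1: rank ker ∂_1 − rank ∂_2 = (27 − 8) − 17 = 2, and the invariant factors of ∂_2 are all 1, so H_1 ≅ Z^2.
  H_2: rank ker ∂_2 − rank ∂_3 = (18 − 17) − 0 = 1, and there is no ∂_3, so H_2 ≅ Z.

Hence the Betti numbers are b_0 = 1, b_1 = 2, b_2 = 1.

b_0 = 1, b_1 = 2, b_2 = 1.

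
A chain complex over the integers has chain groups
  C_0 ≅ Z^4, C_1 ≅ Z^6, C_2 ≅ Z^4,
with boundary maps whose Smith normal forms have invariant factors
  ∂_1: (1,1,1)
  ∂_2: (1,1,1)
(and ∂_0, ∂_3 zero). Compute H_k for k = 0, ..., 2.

H_0 ≅ Z,  H_1 = 0,  H_2 ≅ Z.

H_0: b_0 = 4 − 0 − 3 = 1; torsion from ∂_1 factors > 1: none. So H_0 ≅ Z.
H_1: b_1 = 6 − 3 − 3 = 0; torsion from ∂_2 factors > 1: none. So H_1 ≅ 0.
H_2: b_2 = 4 − 3 − 0 = 1; torsion from ∂_3 factors > 1: none. So H_2 ≅ Z.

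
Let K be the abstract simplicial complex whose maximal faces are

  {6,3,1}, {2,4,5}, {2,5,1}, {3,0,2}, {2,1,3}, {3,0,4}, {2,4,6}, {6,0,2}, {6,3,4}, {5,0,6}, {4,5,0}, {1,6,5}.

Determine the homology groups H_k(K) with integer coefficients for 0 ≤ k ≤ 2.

Fix the vertex order 0 < 1 < 2 < 3 < 4 < 5 < 6 and write every simplex with vertices in increasing order. Then dim K = 2 and the simplices of K are:

  0-simplices (7): [0], [1], [2], [3], [4], [5], [6]
  1-simplices (18): [0,2], [0,3], [0,4], [0,5], [0,6], [1,2], [1,3], [1,5], [1,6], [2,3], [2,4], [2,5], [2,6], [3,4], [3,6], [4,5], [4,6], [5,6]
  2-simplices (12): [0,2,3], [0,2,6], [0,3,4], [0,4,5], [0,5,6], [1,2,3], [1,2,5], [1,3,6], [1,5,6], [2,4,5], [2,4,6], [3,4,6]

so the chain groups are C_0 ≅ Z^7, C_1 ≅ Z^18, C_2 ≅ Z^12.

Boundary ∂_1: C_1 → C_0 is given by ∂[p,q] = [q] − [p]. For instance
  ∂[0,6] = [6] − [0].
This gives a 7×18 integer matrix of rank 6; reducing to Smith normal form yields diagonal entries (1,1,1,1,1,1).

∂_2: C_2 → C_1 acts by ∂[p,q,r] = [q,r] − [p,r] + [p,q]. For instance
  ∂[1,5,6] = [5,6] − [1,6] + [1,5],
  ∂[0,2,6] = [2,6] − [0,6] + [0,2].
The resulting 18×12 matrix has rank 12, and its Smith normal form has invariant factors (1,1,1,1,1,1,1,1,1,1,1,2).

Now H_k = ker ∂_k / im ∂_{k+1}, so:

  H_0: rank C_0 − rank ∂_1 = 7 − 6 = 1, and the invariant factors of ∂_1 are all 1, so H_0 = Z.
  H_1: rank ker ∂_1 − rank ∂_2 = (18 − 6) − 12 = 0, and ∂_2 has invariant factor 2 > 1, so H_1 = Z/2.
  H_2: rank ker ∂_2 − rank ∂_3 = (12 − 12) − 0 = 0, and there is no ∂_3, so H_2 = 0.

H_0 = Z,  H_1 = Z/2,  H_2 = 0.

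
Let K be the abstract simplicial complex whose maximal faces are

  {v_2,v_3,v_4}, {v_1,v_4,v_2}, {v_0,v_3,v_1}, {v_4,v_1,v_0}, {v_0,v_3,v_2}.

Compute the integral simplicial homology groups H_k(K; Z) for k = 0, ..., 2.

H_0 ≅ Z,  H_1 ≅ Z,  H_2 = 0.

Fix the vertex order v_0 < v_1 < v_2 < v_3 < v_4 and write every simplex with vertices in increasing order. Then dim K = 2 and the simplices of K are:

  0-simplices (5): [v_0], [v_1], [v_2], [v_3], [v_4]
  1-simplices (10): [v_0,v_1], [v_0,v_2], [v_0,v_3], [v_0,v_4], [v_1,v_2], [v_1,v_3], [v_1,v_4], [v_2,v_3], [v_2,v_4], [v_3,v_4]
  2-simplices (5): [v_0,v_1,v_3], [v_0,v_1,v_4], [v_0,v_2,v_3], [v_1,v_2,v_4], [v_2,v_3,v_4]

Hence C_0 ≅ Z^5, C_1 ≅ Z^10, C_2 ≅ Z^5.

The boundary map ∂_1: C_1 → C_0 is given by ∂[p,q] = [q] − [p]. For instance
  ∂[v_1,v_2] = [v_2] − [v_1].
The 5×10 boundary matrix has rank 4 and Smith normal form diag(1,1,1,1).

∂_2: C_2 → C_1 sends each 2-simplex [p,q,r] to [q,r] − [p,r] + [p,q]. For instance
  ∂[v_0,v_1,v_3] = [v_1,v_3] − [v_0,v_3] + [v_0,v_1],
  ∂[v_2,v_3,v_4] = [v_3,v_4] − [v_2,v_4] + [v_2,v_3].
The 10×5 boundary matrix has rank 5 and Smith normal form diag(1,1,1,1,1).

Reading off H_k = ker ∂_k / im ∂_{k+1}:

  H_0: rank C_0 − rank ∂_1 = 5 − 4 = 1, and the invariant factors of ∂_1 are all 1, so H_0 = Z.
  H_1: rank ker ∂_1 − rank ∂_2 = (10 − 4) − 5 = 1, and the invariant factors of ∂_2 are all 1, so H_1 = Z.
  H_2: rank ker ∂_2 − rank ∂_3 = (5 − 5) − 0 = 0, and there is no ∂_3, so H_2 = 0.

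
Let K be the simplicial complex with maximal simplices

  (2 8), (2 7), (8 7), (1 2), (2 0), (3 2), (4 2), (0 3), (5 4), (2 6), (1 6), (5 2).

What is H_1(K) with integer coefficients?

H_1 = Z^4.

Order the vertices as 0 < 1 < 2 < 3 < 4 < 5 < 6 < 7 < 8. Listing each simplex with vertices in this order, K has dimension 1 with simplices:

  0-simplices (9): [0], [1], [2], [3], [4], [5], [6], [7], [8]
  1-simplices (12): [0,2], [0,3], [1,2], [1,6], [2,3], [2,4], [2,5], [2,6], [2,7], [2,8], [4,5], [7,8]

so the chain groups are C_0 ≅ Z^9, C_1 ≅ Z^12.

∂_1: C_1 → C_0 is given by ∂[p,q] = [q] − [p].
This gives a 9×12 integer matrix of rank 8; reducing to Smith normal form yields diagonal entries (1,1,1,1,1,1,1,1).

Reading off H_k = ker ∂_k / im ∂_{k+1}:

  H_1: rank ker ∂_1 − rank ∂_2 = (12 − 8) − 0 = 4, and there is no ∂_2, so H_1 = Z^4.

(K is a triangulation of a wedge of 4 circles.)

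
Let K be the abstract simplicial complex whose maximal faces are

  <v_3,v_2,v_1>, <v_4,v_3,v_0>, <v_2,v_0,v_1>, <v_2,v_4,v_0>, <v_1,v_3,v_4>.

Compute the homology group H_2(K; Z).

Take the total order v_0 < v_1 < v_2 < v_3 < v_4 on the vertex set. Then K (dimension 2) consists of the simplices:

  0-simplices (5): [v_0], [v_1], [v_2], [v_3], [v_4]
  1-simplices (10): [v_0,v_1], [v_0,v_2], [v_0,v_3], [v_0,v_4], [v_1,v_2], [v_1,v_3], [v_1,v_4], [v_2,v_3], [v_2,v_4], [v_3,v_4]
  2-simplices (5): [v_0,v_1,v_2], [v_0,v_2,v_4], [v_0,v_3,v_4], [v_1,v_2,v_3], [v_1,v_3,v_4]

Hence C_0 ≅ Z^5, C_1 ≅ Z^10, C_2 ≅ Z^5.

Boundary ∂_1: C_1 → C_0 is given by ∂[p,q] = [q] − [p]. For instance
  ∂[v_0,v_2] = [v_2] − [v_0].
The 5×10 boundary matrix has rank 4 and Smith normal form diag(1,1,1,1).

∂_2: C_2 → C_1 acts by ∂[p,q,r] = [q,r] − [p,r] + [p,q]. For instance
  ∂[v_1,v_3,v_4] = [v_3,v_4] − [v_1,v_4] + [v_1,v_3],
  ∂[v_0,v_2,v_4] = [v_2,v_4] − [v_0,v_4] + [v_0,v_2].
As a 10×5 matrix over Z this has rank 5, with invariant factors (1,1,1,1,1).

Computing H_k = (kernel of ∂_k) / (image of ∂_{k+1}):

  H_2: rank ker ∂_2 − rank ∂_3 = (5 − 5) − 0 = 0, and there is no ∂_3, so H_2 = 0.

(K is a triangulation of the Möbius band.)

H_2 ≅ 0.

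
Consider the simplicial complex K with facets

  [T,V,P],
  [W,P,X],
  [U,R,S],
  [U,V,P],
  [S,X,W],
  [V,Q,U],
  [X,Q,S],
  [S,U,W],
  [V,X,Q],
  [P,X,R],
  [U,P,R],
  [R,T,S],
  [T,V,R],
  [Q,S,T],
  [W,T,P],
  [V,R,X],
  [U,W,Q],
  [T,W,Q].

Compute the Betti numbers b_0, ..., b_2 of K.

Take the total order P < Q < R < S < T < U < V < W < X on the vertex set. Then K (dimension 2) consists of the simplices:

  0-simplices (9): P, Q, R, S, T, U, V, W, X
  1-simplices (27): PR, PT, PU, PV, PW, PX, QS, QT, QU, QV, QW, QX, RS, RT, RU, RV, RX, ST, SU, SW, SX, TV, TW, UV, UW, VX, WX
  2-simplices (18): PRU, PRX, PTV, PTW, PUV, PWX, QST, QSX, QTW, QUV, QUW, QVX, RST, RSU, RTV, RVX, SUW, SWX

Hence C_0 ≅ Z^9, C_1 ≅ Z^27, C_2 ≅ Z^18.

∂_1: C_1 → C_0 maps an edge to its endpoints' difference, ∂[p,q] = q − p.
The resulting 9×27 matrix has rank 8, and its Smith normal form has invariant factors (1,1,1,1,1,1,1,1).

∂_2: C_2 → C_1 maps a triangle to the signed sum of its edges. For instance
  ∂QUV = UV − QV + QU,
  ∂PRX = RX − PX + PR.
The 27×18 boundary matrix has rank 18 and Smith normal form diag(1,1,1,1,1,1,1,1,1,1,1,1,1,1,1,1,1,2).

Reading off H_k = ker ∂_k / im ∂_{k+1}:

  H_0: rank C_0 − rank ∂_1 = 9 − 8 = 1, and the invariant factors of ∂_1 are all 1, so H_0 ≅ Z.
  H_1: rank ker ∂_1 − rank ∂_2 = (27 − 8) − 18 = 1, and ∂_2 has invariant factor 2 > 1, so H_1 ≅ Z ⊕ Z/2.
  H_2: rank ker ∂_2 − rank ∂_3 = (18 − 18) − 0 = 0, and there is no ∂_3, so H_2 ≅ 0.

Hence the Betti numbers are b_0 = 1, b_1 = 1, b_2 = 0.

b_0 = 1, b_1 = 1, b_2 = 0.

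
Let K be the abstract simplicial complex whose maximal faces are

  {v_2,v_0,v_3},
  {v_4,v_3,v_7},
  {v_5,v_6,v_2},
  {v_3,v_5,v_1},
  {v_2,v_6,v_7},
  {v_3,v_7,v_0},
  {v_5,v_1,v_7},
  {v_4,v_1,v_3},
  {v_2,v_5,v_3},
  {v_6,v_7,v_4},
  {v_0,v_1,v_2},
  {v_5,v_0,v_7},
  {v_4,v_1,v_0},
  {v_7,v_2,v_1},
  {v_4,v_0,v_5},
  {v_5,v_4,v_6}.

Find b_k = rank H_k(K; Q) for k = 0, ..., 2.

b_0 = 1, b_1 = 2, b_2 = 1.

Order the vertices as v_0 < v_1 < v_2 < v_3 < v_4 < v_5 < v_6 < v_7. Listing each simplex with vertices in this order, K has dimension 2 with simplices:

  0-simplices (8): [v_0], [v_1], [v_2], [v_3], [v_4], [v_5], [v_6], [v_7]
  1-simplices (24): (24 of them)
  2-simplices (16): (16 of them)

so the chain groups are C_0 ≅ Z^8, C_1 ≅ Z^24, C_2 ≅ Z^16.

The boundary map ∂_1: C_1 → C_0 sends each edge [p,q] (with p < q) to q − p. For instance
  ∂[v_0,v_1] = [v_1] − [v_0].
This gives a 8×24 integer matrix of rank 7; reducing to Smith normal form yields diagonal entries (1,1,1,1,1,1,1).

Boundary ∂_2: C_2 → C_1 acts by ∂[p,q,r] = [q,r] − [p,r] + [p,q]. For instance
  ∂[v_0,v_1,v_2] = [v_1,v_2] − [v_0,v_2] + [v_0,v_1],
  ∂[v_0,v_5,v_7] = [v_5,v_7] − [v_0,v_7] + [v_0,v_5].
The resulting 24×16 matrix has rank 15, and its Smith normal form has invariant factors (1,1,1,1,1,1,1,1,1,1,1,1,1,1,1).

From H_k ≅ ker(∂_k) / im(∂_{k+1}) we obtain:

  H_0: rank C_0 − rank ∂_1 = 8 − 7 = 1, and the invariant factors of ∂_1 are all 1, so H_0 = Z.
  H_1: rank ker ∂_1 − rank ∂_2 = (24 − 7) − 15 = 2, and the invariant factors of ∂_2 are all 1, so H_1 = Z^2.
  H_2: rank ker ∂_2 − rank ∂_3 = (16 − 15) − 0 = 1, and there is no ∂_3, so H_2 = Z.

Hence the Betti numbers are b_0 = 1, b_1 = 2, b_2 = 1.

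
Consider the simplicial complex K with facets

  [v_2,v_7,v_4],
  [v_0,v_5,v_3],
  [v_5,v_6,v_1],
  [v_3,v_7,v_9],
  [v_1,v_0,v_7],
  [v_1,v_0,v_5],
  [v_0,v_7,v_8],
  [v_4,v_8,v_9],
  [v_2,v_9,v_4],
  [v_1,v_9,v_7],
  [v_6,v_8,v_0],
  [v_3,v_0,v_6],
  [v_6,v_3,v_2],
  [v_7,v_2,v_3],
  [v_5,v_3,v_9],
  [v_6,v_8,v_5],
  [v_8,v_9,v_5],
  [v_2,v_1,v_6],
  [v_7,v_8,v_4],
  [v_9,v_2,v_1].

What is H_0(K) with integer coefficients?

H_0 = Z.

Fix the vertex order v_0 < v_1 < v_2 < v_3 < v_4 < v_5 < v_6 < v_7 < v_8 < v_9 and write every simplex with vertices in increasing order. Then dim K = 2 and the simplices of K are:

  0-simplices (10): [v_0], [v_1], [v_2], [v_3], [v_4], [v_5], [v_6], [v_7], [v_8], [v_9]
  1-simplices (30): (30 of them)
  2-simplices (20): (20 of them)

so the chain groups are C_0 ≅ Z^10, C_1 ≅ Z^30, C_2 ≅ Z^20.

∂_1: C_1 → C_0 sends each edge [p,q] (with p < q) to q − p.
The resulting 10×30 matrix has rank 9, and its Smith normal form has invariant factors (1,1,1,1,1,1,1,1,1).

∂_2: C_2 → C_1 acts by ∂[p,q,r] = [q,r] − [p,r] + [p,q]. For instance
  ∂[v_2,v_4,v_9] = [v_4,v_9] − [v_2,v_9] + [v_2,v_4],
  ∂[v_0,v_1,v_5] = [v_1,v_5] − [v_0,v_5] + [v_0,v_1].
This gives a 30×20 integer matrix of rank 20; reducing to Smith normal form yields diagonal entries (1,1,1,1,1,1,1,1,1,1,1,1,1,1,1,1,1,1,1,2).

Computing H_k = (kernel of ∂_k) / (image of ∂_{k+1}):

  H_0: rank C_0 − rank ∂_1 = 10 − 9 = 1, and the invariant factors of ∂_1 are all 1, so H_0 ≅ Z.

(K is a triangulation of the Klein bottle.)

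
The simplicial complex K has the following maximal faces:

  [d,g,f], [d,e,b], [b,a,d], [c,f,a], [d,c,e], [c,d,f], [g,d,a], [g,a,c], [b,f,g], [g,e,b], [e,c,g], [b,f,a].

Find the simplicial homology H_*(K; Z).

H_0 ≅ Z,  H_1 ≅ Z/2,  H_2 = 0.

Order the vertices as a < b < c < d < e < f < g. Listing each simplex with vertices in this order, K has dimension 2 with simplices:

  0-simplices (7): a, b, c, d, e, f, g
  1-simplices (18): ab, ac, ad, af, ag, bd, be, bf, bg, cd, ce, cf, cg, de, df, dg, eg, fg
  2-simplices (12): abd, abf, acf, acg, adg, bde, beg, bfg, cde, cdf, ceg, dfg

giving chain groups C_0 ≅ Z^7, C_1 ≅ Z^18, C_2 ≅ Z^12.

The boundary map ∂_1: C_1 → C_0 is given by ∂[p,q] = [q] − [p]. For instance
  ∂df = f − d.
This gives a 7×18 integer matrix of rank 6; reducing to Smith normal form yields diagonal entries (1,1,1,1,1,1).

∂_2: C_2 → C_1 sends each 2-simplex [p,q,r] to [q,r] − [p,r] + [p,q]. For instance
  ∂dfg = fg − dg + df,
  ∂bde = de − be + bd.
As a 18×12 matrix over Z this has rank 12, with invariant factors (1,1,1,1,1,1,1,1,1,1,1,2).

Now H_k = ker ∂_k / im ∂_{k+1}, so:

  H_0: rank C_0 − rank ∂_1 = 7 − 6 = 1, and the invariant factors of ∂_1 are all 1, so H_0 = Z.
  H_1: rank ker ∂_1 − rank ∂_2 = (18 − 6) − 12 = 0, and ∂_2 has invariant factor 2 > 1, so H_1 = Z/2.
  H_2: rank ker ∂_2 − rank ∂_3 = (12 − 12) − 0 = 0, and there is no ∂_3, so H_2 = 0.

As a check, the Euler characteristic is 7 − 18 + 12 = 1, which agrees with 1 − 0 + 0 = 1.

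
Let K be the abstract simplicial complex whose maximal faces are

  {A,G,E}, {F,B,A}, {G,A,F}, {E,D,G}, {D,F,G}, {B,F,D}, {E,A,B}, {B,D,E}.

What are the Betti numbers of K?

b_0 = 1, b_1 = 0, b_2 = 1.

K has 6 vertices, 12 edges, 8 triangles.
rank ∂_0 = 0, rank ∂_1 = 5 ⇒ b_0 = 6 − 0 − 5 = 1; all invariant factors of ∂_1 are 1 so no torsion. So H_0 ≅ Z.
rank ∂_1 = 5, rank ∂_2 = 7 ⇒ b_1 = 12 − 5 − 7 = 0; all invariant factors of ∂_2 are 1 so no torsion. So H_1 ≅ 0.
rank ∂_2 = 7, rank ∂_3 = 0 ⇒ b_2 = 8 − 7 − 0 = 1. So H_2 ≅ Z.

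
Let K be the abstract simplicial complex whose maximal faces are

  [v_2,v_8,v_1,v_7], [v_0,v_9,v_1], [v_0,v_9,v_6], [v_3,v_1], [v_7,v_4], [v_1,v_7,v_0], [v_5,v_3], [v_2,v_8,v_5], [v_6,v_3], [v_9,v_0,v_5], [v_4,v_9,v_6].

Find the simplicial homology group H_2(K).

H_2 = 0.

Take the total order v_0 < v_1 < v_2 < v_3 < v_4 < v_5 < v_6 < v_7 < v_8 < v_9 on the vertex set. Then K (dimension 3) consists of the simplices:

  0-simplices (10): [v_0], [v_1], [v_2], [v_3], [v_4], [v_5], [v_6], [v_7], [v_8], [v_9]
  1-simplices (22): (22 of them)
  2-simplices (10): [v_0,v_1,v_7], [v_0,v_1,v_9], [v_0,v_5,v_9], [v_0,v_6,v_9], [v_1,v_2,v_7], [v_1,v_2,v_8], [v_1,v_7,v_8], [v_2,v_5,v_8], [v_2,v_7,v_8], [v_4,v_6,v_9]
  3-simplices (1): [v_1,v_2,v_7,v_8]

Hence C_0 ≅ Z^10, C_1 ≅ Z^22, C_2 ≅ Z^10, C_3 ≅ Z^1.

Boundary ∂_1: C_1 → C_0 is given by ∂[p,q] = [q] − [p].
The 10×22 boundary matrix has rank 9 and Smith normal form diag(1,1,1,1,1,1,1,1,1).

The boundary map ∂_2: C_2 → C_1 acts by ∂[p,q,r] = [q,r] − [p,r] + [p,q]. For instance
  ∂[v_1,v_7,v_8] = [v_7,v_8] − [v_1,v_8] + [v_1,v_7],
  ∂[v_1,v_2,v_7] = [v_2,v_7] − [v_1,v_7] + [v_1,v_2].
The resulting 22×10 matrix has rank 9, and its Smith normal form has invariant factors (1,1,1,1,1,1,1,1,1).

∂_3: C_3 → C_2 sends each 3-simplex σ to the alternating sum Σ_i (−1)^i (σ with its i-th vertex removed). For instance
  ∂[v_1,v_2,v_7,v_8] = [v_2,v_7,v_8] − [v_1,v_7,v_8] + [v_1,v_2,v_8] − [v_1,v_2,v_7].
The 10×1 boundary matrix has rank 1 and Smith normal form diag(1).

From H_k ≅ ker(∂_k) / im(∂_{k+1}) we obtain:

  H_2: rank ker ∂_2 − rank ∂_3 = (10 − 9) − 1 = 0, and the invariant factors of ∂_3 are all 1, so H_2 ≅ 0.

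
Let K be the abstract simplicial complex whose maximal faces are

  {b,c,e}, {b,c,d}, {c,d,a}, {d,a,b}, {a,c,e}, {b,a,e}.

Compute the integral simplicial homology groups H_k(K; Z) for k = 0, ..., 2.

Order the vertices as a < b < c < d < e. Listing each simplex with vertices in this order, K has dimension 2 with simplices:

  0-simplices (5): a, b, c, d, e
  1-simplices (9): ab, ac, ad, ae, bc, bd, be, cd, ce
  2-simplices (6): abd, abe, acd, ace, bcd, bce

so the chain groups are C_0 ≅ Z^5, C_1 ≅ Z^9, C_2 ≅ Z^6.

Boundary ∂_1: C_1 → C_0 is given by ∂[p,q] = [q] − [p]. For instance
  ∂bd = d − b.
This gives a 5×9 integer matrix of rank 4; reducing to Smith normal form yields diagonal entries (1,1,1,1).

The boundary map ∂_2: C_2 → C_1 sends each 2-simplex [p,q,r] to [q,r] − [p,r] + [p,q]. For instance
  ∂bce = ce − be + bc,
  ∂bcd = cd − bd + bc.
As a 9×6 matrix over Z this has rank 5, with invariant factors (1,1,1,1,1).

Computing H_k = (kernel of ∂_k) / (image of ∂_{k+1}):

  H_0: rank C_0 − rank ∂_1 = 5 − 4 = 1, and the invariant factors of ∂_1 are all 1, so H_0 ≅ Z.
  H_1: rank ker ∂_1 − rank ∂_2 = (9 − 4) − 5 = 0, and the invariant factors of ∂_2 are all 1, so H_1 ≅ 0.
  H_2: rank ker ∂_2 − rank ∂_3 = (6 − 5) − 0 = 1, and there is no ∂_3, so H_2 ≅ Z.

(K is a triangulation of the 2-sphere S^2.)

H_0 ≅ Z,  H_1 = 0,  H_2 ≅ Z.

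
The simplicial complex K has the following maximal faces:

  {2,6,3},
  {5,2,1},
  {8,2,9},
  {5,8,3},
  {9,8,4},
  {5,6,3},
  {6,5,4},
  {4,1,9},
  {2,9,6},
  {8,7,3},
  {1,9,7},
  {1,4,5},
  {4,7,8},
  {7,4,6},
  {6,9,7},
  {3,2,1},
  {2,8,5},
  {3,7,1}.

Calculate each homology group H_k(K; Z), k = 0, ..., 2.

We work with the vertex ordering 1 < 2 < 3 < 4 < 5 < 6 < 7 < 8 < 9. The simplices of K, each written with vertices in increasing order, are:

  0-simplices (9): [1], [2], [3], [4], [5], [6], [7], [8], [9]
  1-simplices (27): (27 of them)
  2-simplices (18): [1,2,3], [1,2,5], [1,3,7], [1,4,5], [1,4,9], [1,7,9], [2,3,6], [2,5,8], [2,6,9], [2,8,9], [3,5,6], [3,5,8], [3,7,8], [4,5,6], [4,6,7], [4,7,8], [4,8,9], [6,7,9]

so the chain groups are C_0 ≅ Z^9, C_1 ≅ Z^27, C_2 ≅ Z^18.

The boundary map ∂_1: C_1 → C_0 sends each edge [p,q] (with p < q) to q − p.
As a 9×27 matrix over Z this has rank 8, with invariant factors (1,1,1,1,1,1,1,1).

∂_2: C_2 → C_1 sends each 2-simplex [p,q,r] to [q,r] − [p,r] + [p,q]. For instance
  ∂[3,5,6] = [5,6] − [3,6] + [3,5],
  ∂[4,7,8] = [7,8] − [4,8] + [4,7].
This gives a 27×18 integer matrix of rank 18; reducing to Smith normal form yields diagonal entries (1,1,1,1,1,1,1,1,1,1,1,1,1,1,1,1,1,2).

From H_k ≅ ker(∂_k) / im(∂_{k+1}) we obtain:

  H_0: rank C_0 − rank ∂_1 = 9 − 8 = 1, and the invariant factors of ∂_1 are all 1, so H_0 = Z.
  H_1: rank ker ∂_1 − rank ∂_2 = (27 − 8) − 18 = 1, and ∂_2 has invariant factor 2 > 1, so H_1 = Z ⊕ Z/2Z.
  H_2: rank ker ∂_2 − rank ∂_3 = (18 − 18) − 0 = 0, and there is no ∂_3, so H_2 = 0.

As a check, the Euler characteristic is 9 − 27 + 18 = 0, which agrees with 1 − 1 + 0 = 0.
(K is a triangulation of the Klein bottle.)

H_0 = Z,  H_1 = Z ⊕ Z/2Z,  H_2 = 0.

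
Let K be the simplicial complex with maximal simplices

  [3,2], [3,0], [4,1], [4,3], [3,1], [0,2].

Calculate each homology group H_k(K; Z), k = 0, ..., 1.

Fix the vertex order 0 < 1 < 2 < 3 < 4 and write every simplex with vertices in increasing order. Then dim K = 1 and the simplices of K are:

  0-simplices (5): [0], [1], [2], [3], [4]
  1-simplices (6): [0,2], [0,3], [1,3], [1,4], [2,3], [3,4]

Hence C_0 ≅ Z^5, C_1 ≅ Z^6.

Boundary ∂_1: C_1 → C_0 is given by ∂[p,q] = [q] − [p]. For instance
  ∂[0,3] = [3] − [0].
This gives a 5×6 integer matrix of rank 4; reducing to Smith normal form yields diagonal entries (1,1,1,1).

Now H_k = ker ∂_k / im ∂_{k+1}, so:

  H_0: rank C_0 − rank ∂_1 = 5 − 4 = 1, and the invariant factors of ∂_1 are all 1, so H_0 = Z.
  H_1: rank ker ∂_1 − rank ∂_2 = (6 − 4) − 0 = 2, and there is no ∂_2, so H_1 = Z^2.

(K is a triangulation of a wedge of 2 circles.)

H_0 ≅ Z,  H_1 ≅ Z^2.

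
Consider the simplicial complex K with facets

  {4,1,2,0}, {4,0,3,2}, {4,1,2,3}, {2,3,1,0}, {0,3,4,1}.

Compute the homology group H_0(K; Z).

H_0 ≅ Z.

We work with the vertex ordering 0 < 1 < 2 < 3 < 4. The simplices of K, each written with vertices in increasing order, are:

  0-simplices (5): [0], [1], [2], [3], [4]
  1-simplices (10): [0,1], [0,2], [0,3], [0,4], [1,2], [1,3], [1,4], [2,3], [2,4], [3,4]
  2-simplices (10): [0,1,2], [0,1,3], [0,1,4], [0,2,3], [0,2,4], [0,3,4], [1,2,3], [1,2,4], [1,3,4], [2,3,4]
  3-simplices (5): [0,1,2,3], [0,1,2,4], [0,1,3,4], [0,2,3,4], [1,2,3,4]

Hence C_0 ≅ Z^5, C_1 ≅ Z^10, C_2 ≅ Z^10, C_3 ≅ Z^5.

The boundary map ∂_1: C_1 → C_0 is given by ∂[p,q] = [q] − [p]. For instance
  ∂[2,4] = [4] − [2].
The 5×10 boundary matrix has rank 4 and Smith normal form diag(1,1,1,1).

The boundary map ∂_2: C_2 → C_1 maps a triangle to the signed sum of its edges. For instance
  ∂[2,3,4] = [3,4] − [2,4] + [2,3],
  ∂[1,2,4] = [2,4] − [1,4] + [1,2].
As a 10×10 matrix over Z this has rank 6, with invariant factors (1,1,1,1,1,1).

Boundary ∂_3: C_3 → C_2 sends each 3-simplex σ to the alternating sum Σ_i (−1)^i (σ with its i-th vertex removed). For instance
  ∂[0,2,3,4] = [2,3,4] − [0,3,4] + [0,2,4] − [0,2,3],
  ∂[0,1,2,3] = [1,2,3] − [0,2,3] + [0,1,3] − [0,1,2].
This gives a 10×5 integer matrix of rank 4; reducing to Smith normal form yields diagonal entries (1,1,1,1).

From H_k ≅ ker(∂_k) / im(∂_{k+1}) we obtain:

  H_0: rank C_0 − rank ∂_1 = 5 − 4 = 1, and the invariant factors of ∂_1 are all 1, so H_0 ≅ Z.

(K is a triangulation of the 3-sphere S^3.)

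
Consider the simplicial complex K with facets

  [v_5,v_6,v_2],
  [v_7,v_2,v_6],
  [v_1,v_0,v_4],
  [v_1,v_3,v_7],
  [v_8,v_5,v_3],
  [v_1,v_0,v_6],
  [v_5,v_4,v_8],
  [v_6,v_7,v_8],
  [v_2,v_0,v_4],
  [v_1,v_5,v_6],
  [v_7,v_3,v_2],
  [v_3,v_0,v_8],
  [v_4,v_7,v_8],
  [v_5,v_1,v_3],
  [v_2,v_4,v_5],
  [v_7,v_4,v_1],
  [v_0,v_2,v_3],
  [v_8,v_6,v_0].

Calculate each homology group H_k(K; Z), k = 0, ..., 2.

H_0 ≅ Z,  H_1 ≅ Z^2,  H_2 ≅ Z.

Take the total order v_0 < v_1 < v_2 < v_3 < v_4 < v_5 < v_6 < v_7 < v_8 on the vertex set. Then K (dimension 2) consists of the simplices:

  0-simplices (9): [v_0], [v_1], [v_2], [v_3], [v_4], [v_5], [v_6], [v_7], [v_8]
  1-simplices (27): (27 of them)
  2-simplices (18): (18 of them)

Hence C_0 ≅ Z^9, C_1 ≅ Z^27, C_2 ≅ Z^18.

Boundary ∂_1: C_1 → C_0 sends each edge [p,q] (with p < q) to q − p. For instance
  ∂[v_5,v_8] = [v_8] − [v_5].
This gives a 9×27 integer matrix of rank 8; reducing to Smith normal form yields diagonal entries (1,1,1,1,1,1,1,1).

∂_2: C_2 → C_1 acts by ∂[p,q,r] = [q,r] − [p,r] + [p,q]. For instance
  ∂[v_4,v_5,v_8] = [v_5,v_8] − [v_4,v_8] + [v_4,v_5],
  ∂[v_0,v_6,v_8] = [v_6,v_8] − [v_0,v_8] + [v_0,v_6].
As a 27×18 matrix over Z this has rank 17, with invariant factors (1,1,1,1,1,1,1,1,1,1,1,1,1,1,1,1,1).

Now H_k = ker ∂_k / im ∂_{k+1}, so:

  H_0: rank C_0 − rank ∂_1 = 9 − 8 = 1, and the invariant factors of ∂_1 are all 1, so H_0 = Z.
  H_1: rank ker ∂_1 − rank ∂_2 = (27 − 8) − 17 = 2, and the invariant factors of ∂_2 are all 1, so H_1 = Z^2.
  H_2: rank ker ∂_2 − rank ∂_3 = (18 − 17) − 0 = 1, and there is no ∂_3, so H_2 = Z.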